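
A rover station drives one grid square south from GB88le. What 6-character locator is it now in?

GB88ld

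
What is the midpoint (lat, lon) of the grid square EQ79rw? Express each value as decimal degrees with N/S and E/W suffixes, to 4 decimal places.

79.9375° N, 84.5417° W

Field E=4, Q=16: +4·20° lon, +16·10° lat → SW at lon -100°, lat 70°.
Square 7, 9: +7·2° lon, +9·1° lat → SW at lon -86°, lat 79°.
Subsquare r=17, w=22: +17·0.0833333° lon, +22·0.0416667° lat → SW at lon -84.5833°, lat 79.9167°.
Cell spans 0.0833333° lon × 0.0416667° lat. Centre is SW corner plus half of each.
latitude 79.9375° N, longitude 84.5417° W.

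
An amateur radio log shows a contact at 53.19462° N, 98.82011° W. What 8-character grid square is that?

EO03oe16

Shift to the Maidenhead origin (180°W, 90°S): lon 81.17989, lat 143.19462.
Field: lon ⌊81.17989/20⌋ = 4 → E; lat ⌊143.19462/10⌋ = 14 → O.
Square: lon ⌊1.17989/2⌋ = 0; lat ⌊3.19462/1⌋ = 3.
Subsquare: lon ⌊1.17989/0.0833333⌋ = 14 → o; lat ⌊0.19462/0.0416667⌋ = 4 → e.
Extended square: lon ⌊0.01322/0.00833333⌋ = 1; lat ⌊0.02795/0.00416667⌋ = 6.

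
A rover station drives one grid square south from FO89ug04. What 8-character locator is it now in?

Latitude extended square 4; −1 → 3.
The longitude characters are unchanged.

FO89ug03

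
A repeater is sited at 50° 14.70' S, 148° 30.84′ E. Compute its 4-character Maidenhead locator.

Shift to the Maidenhead origin (180°W, 90°S): lon 328.51, lat 39.76.
Field: lon ⌊328.51/20⌋ = 16 → Q; lat ⌊39.76/10⌋ = 3 → D.
Square: lon ⌊8.51/2⌋ = 4; lat ⌊9.76/1⌋ = 9.

QD49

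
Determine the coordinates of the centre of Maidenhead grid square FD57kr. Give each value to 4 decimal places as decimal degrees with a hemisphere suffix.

52.2708° S, 69.1250° W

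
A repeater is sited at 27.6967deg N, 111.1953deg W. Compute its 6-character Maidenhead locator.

Add 180° to longitude and 90° to latitude: 68.8047, 117.6967.
Field: lon ⌊68.8047/20⌋ = 3 → D; lat ⌊117.6967/10⌋ = 11 → L.
Square: lon ⌊8.8047/2⌋ = 4; lat ⌊7.6967/1⌋ = 7.
Subsquare: lon ⌊0.8047/0.0833333⌋ = 9 → j; lat ⌊0.6967/0.0416667⌋ = 16 → q.

DL47jq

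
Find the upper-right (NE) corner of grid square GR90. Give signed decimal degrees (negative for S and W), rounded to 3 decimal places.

81.000, -40.000

Field G=6, R=17: +6·20° lon, +17·10° lat → SW at lon -60°, lat 80°.
Square 9, 0: +9·2° lon, +0·1° lat → SW at lon -42°, lat 80°.
Cell spans 2° lon × 1° lat. NE corner is SW corner plus one full cell.
latitude 81.000, longitude -40.000.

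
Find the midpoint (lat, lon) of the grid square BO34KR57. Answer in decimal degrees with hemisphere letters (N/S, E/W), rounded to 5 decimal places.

54.73958° N, 153.12083° W

Field B=1, O=14: +1·20° lon, +14·10° lat → SW at lon -160°, lat 50°.
Square 3, 4: +3·2° lon, +4·1° lat → SW at lon -154°, lat 54°.
Subsquare k=10, r=17: +10·0.0833333° lon, +17·0.0416667° lat → SW at lon -153.167°, lat 54.7083°.
Extended square 5, 7: +5·0.00833333° lon, +7·0.00416667° lat → SW at lon -153.125°, lat 54.7375°.
Cell spans 0.00833333° lon × 0.00416667° lat. Centre is SW corner plus half of each.
latitude 54.73958° N, longitude 153.12083° W.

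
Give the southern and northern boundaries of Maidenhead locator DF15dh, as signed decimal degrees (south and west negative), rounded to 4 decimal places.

-34.7083, -34.6667

Field D=3, F=5: +3·20° lon, +5·10° lat → SW at lon -120°, lat -40°.
Square 1, 5: +1·2° lon, +5·1° lat → SW at lon -118°, lat -35°.
Subsquare d=3, h=7: +3·0.0833333° lon, +7·0.0416667° lat → SW at lon -117.75°, lat -34.7083°.
Cell spans 0.0833333° lon × 0.0416667° lat.
south -34.7083, north -34.6667.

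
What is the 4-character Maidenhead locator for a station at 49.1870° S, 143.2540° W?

BE80

Add 180° to longitude and 90° to latitude: 36.75, 40.81.
Field: lon ⌊36.75/20⌋ = 1 → B; lat ⌊40.81/10⌋ = 4 → E.
Square: lon ⌊16.75/2⌋ = 8; lat ⌊0.81/1⌋ = 0.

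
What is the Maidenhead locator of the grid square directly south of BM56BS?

BM56br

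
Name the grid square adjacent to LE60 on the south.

LD69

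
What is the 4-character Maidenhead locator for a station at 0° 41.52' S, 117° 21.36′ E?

OI89

Shift to the Maidenhead origin (180°W, 90°S): lon 297.36, lat 89.31.
Field (20°×10°, letters A–R): 297.36/20 → 14 → O, 89.31/10 → 8 → I; chars OI.
Square (2°×1°, digits 0–9): 17.36/2 → 8, 9.31/1 → 9; chars 89.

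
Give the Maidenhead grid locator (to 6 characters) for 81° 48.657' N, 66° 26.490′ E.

Add 180° to longitude and 90° to latitude: 246.4415, 171.8109.
Field: 246.4415/20 → 12 → M, 171.8109/10 → 17 → R; chars MR.
Square: 6.4415/2 → 3, 1.8109/1 → 1; chars 31.
Subsquare: 0.4415/0.0833333 → 5 → f, 0.8109/0.0416667 → 19 → t; chars ft.

MR31ft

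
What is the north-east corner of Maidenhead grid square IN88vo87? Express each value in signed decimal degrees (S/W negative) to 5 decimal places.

48.61667, -2.17500

Field I=8, N=13: +8·20° lon, +13·10° lat → SW at lon -20°, lat 40°.
Square 8, 8: +8·2° lon, +8·1° lat → SW at lon -4°, lat 48°.
Subsquare v=21, o=14: +21·0.0833333° lon, +14·0.0416667° lat → SW at lon -2.25°, lat 48.5833°.
Extended square 8, 7: +8·0.00833333° lon, +7·0.00416667° lat → SW at lon -2.18333°, lat 48.6125°.
Cell spans 0.00833333° lon × 0.00416667° lat. NE corner is SW corner plus one full cell.
latitude 48.61667, longitude -2.17500.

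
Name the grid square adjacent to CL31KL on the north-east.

CL31lm

Longitude subsquare k = 10; +1 → 11 = l.
Latitude subsquare l = 11; +1 → 12 = m.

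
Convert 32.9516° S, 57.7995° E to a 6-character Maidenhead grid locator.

LF87vb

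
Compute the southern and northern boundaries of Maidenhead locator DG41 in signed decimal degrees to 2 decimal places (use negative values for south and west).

-29.00, -28.00

Field D=3, G=6: +3·20° lon, +6·10° lat → SW at lon -120°, lat -30°.
Square 4, 1: +4·2° lon, +1·1° lat → SW at lon -112°, lat -29°.
Cell spans 2° lon × 1° lat.
south -29.00, north -28.00.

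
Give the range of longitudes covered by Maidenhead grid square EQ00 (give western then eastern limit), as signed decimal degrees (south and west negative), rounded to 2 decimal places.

Field E=4, Q=16: +4·20° lon, +16·10° lat → SW at lon -100°, lat 70°.
Square 0, 0: +0·2° lon, +0·1° lat → SW at lon -100°, lat 70°.
Cell spans 2° lon × 1° lat.
west -100.00, east -98.00.

-100.00, -98.00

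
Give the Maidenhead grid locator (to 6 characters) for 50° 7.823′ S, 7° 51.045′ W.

ID69bu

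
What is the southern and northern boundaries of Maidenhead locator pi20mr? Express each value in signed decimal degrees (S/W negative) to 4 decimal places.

-9.2917, -9.2500

Field P=15, I=8: +15·20° lon, +8·10° lat → SW at lon 120°, lat -10°.
Square 2, 0: +2·2° lon, +0·1° lat → SW at lon 124°, lat -10°.
Subsquare m=12, r=17: +12·0.0833333° lon, +17·0.0416667° lat → SW at lon 125°, lat -9.29167°.
Cell spans 0.0833333° lon × 0.0416667° lat.
south -9.2917, north -9.2500.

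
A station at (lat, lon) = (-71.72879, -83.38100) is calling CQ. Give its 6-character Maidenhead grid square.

EB88hg

Add 180° to longitude and 90° to latitude: 96.6190, 18.2712.
Field: lon ⌊96.6190/20⌋ = 4 → E; lat ⌊18.2712/10⌋ = 1 → B.
Square: lon ⌊16.6190/2⌋ = 8; lat ⌊8.2712/1⌋ = 8.
Subsquare: lon ⌊0.6190/0.0833333⌋ = 7 → h; lat ⌊0.2712/0.0416667⌋ = 6 → g.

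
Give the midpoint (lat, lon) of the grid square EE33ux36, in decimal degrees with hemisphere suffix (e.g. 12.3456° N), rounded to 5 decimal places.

Field E=4, E=4: +4·20° lon, +4·10° lat → SW at lon -100°, lat -50°.
Square 3, 3: +3·2° lon, +3·1° lat → SW at lon -94°, lat -47°.
Subsquare u=20, x=23: +20·0.0833333° lon, +23·0.0416667° lat → SW at lon -92.3333°, lat -46.0417°.
Extended square 3, 6: +3·0.00833333° lon, +6·0.00416667° lat → SW at lon -92.3083°, lat -46.0167°.
Cell spans 0.00833333° lon × 0.00416667° lat. Centre is SW corner plus half of each.
latitude 46.01458° S, longitude 92.30417° W.

46.01458° S, 92.30417° W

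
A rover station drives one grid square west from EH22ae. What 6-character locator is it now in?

EH12xe

Longitude subsquare a = 0; −1 → -1, wraps to 23 = x, carry into square.
Longitude square 2; −1 → 1.
The latitude characters are unchanged.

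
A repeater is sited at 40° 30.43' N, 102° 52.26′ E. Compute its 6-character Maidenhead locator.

Offset from 180°W / 90°S: lon 282.8710°, lat 130.5072°.
Field (20°×10°, letters A–R): lon ⌊282.8710/20⌋ = 14 → O; lat ⌊130.5072/10⌋ = 13 → N.
Square (2°×1°, digits 0–9): lon ⌊2.8710/2⌋ = 1; lat ⌊0.5072/1⌋ = 0.
Subsquare (5′×2.5′, letters a–x): lon ⌊0.8710/0.0833333⌋ = 10 → k; lat ⌊0.5072/0.0416667⌋ = 12 → m.

ON10km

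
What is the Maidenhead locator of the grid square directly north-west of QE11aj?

Longitude subsquare a = 0; −1 → -1, wraps to 23 = x, carry into square.
Longitude square 1; −1 → 0.
Latitude subsquare j = 9; +1 → 10 = k.

QE01xk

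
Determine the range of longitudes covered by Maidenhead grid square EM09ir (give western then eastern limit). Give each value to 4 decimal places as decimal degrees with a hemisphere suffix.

Field E=4, M=12: +4·20° lon, +12·10° lat → SW at lon -100°, lat 30°.
Square 0, 9: +0·2° lon, +9·1° lat → SW at lon -100°, lat 39°.
Subsquare i=8, r=17: +8·0.0833333° lon, +17·0.0416667° lat → SW at lon -99.3333°, lat 39.7083°.
Cell spans 0.0833333° lon × 0.0416667° lat.
west 99.3333° W, east 99.2500° W.

99.3333° W, 99.2500° W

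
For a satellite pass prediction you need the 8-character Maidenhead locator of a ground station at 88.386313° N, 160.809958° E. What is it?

RR08jj72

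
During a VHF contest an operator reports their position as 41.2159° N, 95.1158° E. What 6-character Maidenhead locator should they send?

NN71nf

Add 180° to longitude and 90° to latitude: 275.1158, 131.2159.
Field: 275.1158/20 → 13 → N, 131.2159/10 → 13 → N; chars NN.
Square: 15.1158/2 → 7, 1.2159/1 → 1; chars 71.
Subsquare: 1.1158/0.0833333 → 13 → n, 0.2159/0.0416667 → 5 → f; chars nf.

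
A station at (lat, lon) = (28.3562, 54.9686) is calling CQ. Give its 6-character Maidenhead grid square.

Shift to the Maidenhead origin (180°W, 90°S): lon 234.9686, lat 118.3562.
Field (20°×10°, letters A–R): 234.9686/20 → 11 → L, 118.3562/10 → 11 → L; chars LL.
Square (2°×1°, digits 0–9): 14.9686/2 → 7, 8.3562/1 → 8; chars 78.
Subsquare (5′×2.5′, letters a–x): 0.9686/0.0833333 → 11 → l, 0.3562/0.0416667 → 8 → i; chars li.

LL78li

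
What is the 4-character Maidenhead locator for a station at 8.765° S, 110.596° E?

Offset from 180°W / 90°S: lon 290.60°, lat 81.23°.
Field: 290.60/20 → 14 → O, 81.23/10 → 8 → I; chars OI.
Square: 10.60/2 → 5, 1.23/1 → 1; chars 51.

OI51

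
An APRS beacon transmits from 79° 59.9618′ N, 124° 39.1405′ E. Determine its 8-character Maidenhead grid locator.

PQ29hx89

Add 180° to longitude and 90° to latitude: 304.65234, 169.99936.
Field: lon ⌊304.65234/20⌋ = 15 → P; lat ⌊169.99936/10⌋ = 16 → Q.
Square: lon ⌊4.65234/2⌋ = 2; lat ⌊9.99936/1⌋ = 9.
Subsquare: lon ⌊0.65234/0.0833333⌋ = 7 → h; lat ⌊0.99936/0.0416667⌋ = 23 → x.
Extended square: lon ⌊0.06901/0.00833333⌋ = 8; lat ⌊0.04103/0.00416667⌋ = 9.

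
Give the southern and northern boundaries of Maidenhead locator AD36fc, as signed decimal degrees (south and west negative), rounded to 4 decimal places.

-53.9167, -53.8750

Field A=0, D=3: +0·20° lon, +3·10° lat → SW at lon -180°, lat -60°.
Square 3, 6: +3·2° lon, +6·1° lat → SW at lon -174°, lat -54°.
Subsquare f=5, c=2: +5·0.0833333° lon, +2·0.0416667° lat → SW at lon -173.583°, lat -53.9167°.
Cell spans 0.0833333° lon × 0.0416667° lat.
south -53.9167, north -53.8750.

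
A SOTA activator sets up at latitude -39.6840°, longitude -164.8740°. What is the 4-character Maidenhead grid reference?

Add 180° to longitude and 90° to latitude: 15.13, 50.32.
Field (20°×10°, letters A–R): lon ⌊15.13/20⌋ = 0 → A; lat ⌊50.32/10⌋ = 5 → F.
Square (2°×1°, digits 0–9): lon ⌊15.13/2⌋ = 7; lat ⌊0.32/1⌋ = 0.

AF70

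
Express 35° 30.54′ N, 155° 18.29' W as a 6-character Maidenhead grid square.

BM25im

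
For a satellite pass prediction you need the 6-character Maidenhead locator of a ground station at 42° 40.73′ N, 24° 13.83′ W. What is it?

HN72vq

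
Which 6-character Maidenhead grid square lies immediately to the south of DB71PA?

DB70px

Latitude subsquare a = 0; −1 → -1, wraps to 23 = x, carry into square.
Latitude square 1; −1 → 0.
The longitude characters are unchanged.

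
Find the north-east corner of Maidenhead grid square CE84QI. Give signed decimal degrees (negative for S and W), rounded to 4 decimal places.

Field C=2, E=4: +2·20° lon, +4·10° lat → SW at lon -140°, lat -50°.
Square 8, 4: +8·2° lon, +4·1° lat → SW at lon -124°, lat -46°.
Subsquare q=16, i=8: +16·0.0833333° lon, +8·0.0416667° lat → SW at lon -122.667°, lat -45.6667°.
Cell spans 0.0833333° lon × 0.0416667° lat. NE corner is SW corner plus one full cell.
latitude -45.6250, longitude -122.5833.

-45.6250, -122.5833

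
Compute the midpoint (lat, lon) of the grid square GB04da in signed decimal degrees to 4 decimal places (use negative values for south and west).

Field G=6, B=1: +6·20° lon, +1·10° lat → SW at lon -60°, lat -80°.
Square 0, 4: +0·2° lon, +4·1° lat → SW at lon -60°, lat -76°.
Subsquare d=3, a=0: +3·0.0833333° lon, +0·0.0416667° lat → SW at lon -59.75°, lat -76°.
Cell spans 0.0833333° lon × 0.0416667° lat. Centre is SW corner plus half of each.
latitude -75.9792, longitude -59.7083.

-75.9792, -59.7083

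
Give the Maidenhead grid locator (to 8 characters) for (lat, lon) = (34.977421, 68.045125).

MM44ax54

Offset from 180°W / 90°S: lon 248.04512°, lat 124.97742°.
Field: 248.04512/20 → 12 → M, 124.97742/10 → 12 → M; chars MM.
Square: 8.04512/2 → 4, 4.97742/1 → 4; chars 44.
Subsquare: 0.04512/0.0833333 → 0 → a, 0.97742/0.0416667 → 23 → x; chars ax.
Extended square: 0.04512/0.00833333 → 5, 0.01909/0.00416667 → 4; chars 54.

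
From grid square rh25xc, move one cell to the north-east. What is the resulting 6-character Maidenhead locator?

RH35ad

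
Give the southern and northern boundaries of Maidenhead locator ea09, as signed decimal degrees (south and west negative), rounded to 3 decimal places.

-81.000, -80.000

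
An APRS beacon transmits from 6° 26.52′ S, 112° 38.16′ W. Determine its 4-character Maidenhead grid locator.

DI33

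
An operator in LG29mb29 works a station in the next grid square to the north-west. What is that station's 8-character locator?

LG29mc10

Longitude extended square 2; −1 → 1.
Latitude extended square 9; +1 → 10, wraps to 0, carry into subsquare.
Latitude subsquare b = 1; +1 → 2 = c.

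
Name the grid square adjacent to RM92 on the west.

RM82

Longitude square 9; −1 → 8.
The latitude characters are unchanged.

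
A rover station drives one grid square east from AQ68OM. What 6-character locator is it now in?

Longitude subsquare o = 14; +1 → 15 = p.
The latitude characters are unchanged.

AQ68pm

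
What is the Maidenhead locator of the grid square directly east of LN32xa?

Longitude subsquare x = 23; +1 → 24, wraps to 0 = a, carry into square.
Longitude square 3; +1 → 4.
The latitude characters are unchanged.

LN42aa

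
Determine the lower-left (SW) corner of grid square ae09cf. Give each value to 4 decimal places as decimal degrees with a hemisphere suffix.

40.7917° S, 179.8333° W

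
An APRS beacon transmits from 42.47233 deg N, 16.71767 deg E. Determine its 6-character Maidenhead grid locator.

JN82il

Add 180° to longitude and 90° to latitude: 196.7177, 132.4723.
Field: lon ⌊196.7177/20⌋ = 9 → J; lat ⌊132.4723/10⌋ = 13 → N.
Square: lon ⌊16.7177/2⌋ = 8; lat ⌊2.4723/1⌋ = 2.
Subsquare: lon ⌊0.7177/0.0833333⌋ = 8 → i; lat ⌊0.4723/0.0416667⌋ = 11 → l.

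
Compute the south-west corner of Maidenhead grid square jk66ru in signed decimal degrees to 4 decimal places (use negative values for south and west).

16.8333, 13.4167

Field J=9, K=10: +9·20° lon, +10·10° lat → SW at lon 0°, lat 10°.
Square 6, 6: +6·2° lon, +6·1° lat → SW at lon 12°, lat 16°.
Subsquare r=17, u=20: +17·0.0833333° lon, +20·0.0416667° lat → SW at lon 13.4167°, lat 16.8333°.
latitude 16.8333, longitude 13.4167.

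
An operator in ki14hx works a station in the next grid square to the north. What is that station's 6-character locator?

Latitude subsquare x = 23; +1 → 24, wraps to 0 = a, carry into square.
Latitude square 4; +1 → 5.
The longitude characters are unchanged.

KI15ha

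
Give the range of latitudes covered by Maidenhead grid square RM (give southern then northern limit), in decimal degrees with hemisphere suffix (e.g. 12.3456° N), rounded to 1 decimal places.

30.0° N, 40.0° N

Field R=17, M=12: +17·20° lon, +12·10° lat → SW at lon 160°, lat 30°.
Cell spans 20° lon × 10° lat.
south 30.0° N, north 40.0° N.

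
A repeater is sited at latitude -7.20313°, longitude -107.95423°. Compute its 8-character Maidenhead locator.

DI62at51

Add 180° to longitude and 90° to latitude: 72.04577, 82.79687.
Field (20°×10°, letters A–R): 72.04577/20 → 3 → D, 82.79687/10 → 8 → I; chars DI.
Square (2°×1°, digits 0–9): 12.04577/2 → 6, 2.79687/1 → 2; chars 62.
Subsquare (5′×2.5′, letters a–x): 0.04577/0.0833333 → 0 → a, 0.79687/0.0416667 → 19 → t; chars at.
Extended square (30″×15″, digits 0–9): 0.04577/0.00833333 → 5, 0.00520/0.00416667 → 1; chars 51.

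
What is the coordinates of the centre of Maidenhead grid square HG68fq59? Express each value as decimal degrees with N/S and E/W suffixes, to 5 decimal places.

21.29375° S, 27.53750° W

Field H=7, G=6: +7·20° lon, +6·10° lat → SW at lon -40°, lat -30°.
Square 6, 8: +6·2° lon, +8·1° lat → SW at lon -28°, lat -22°.
Subsquare f=5, q=16: +5·0.0833333° lon, +16·0.0416667° lat → SW at lon -27.5833°, lat -21.3333°.
Extended square 5, 9: +5·0.00833333° lon, +9·0.00416667° lat → SW at lon -27.5417°, lat -21.2958°.
Cell spans 0.00833333° lon × 0.00416667° lat. Centre is SW corner plus half of each.
latitude 21.29375° S, longitude 27.53750° W.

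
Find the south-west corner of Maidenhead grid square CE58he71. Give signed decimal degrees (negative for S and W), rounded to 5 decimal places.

-41.82917, -129.35833

Field C=2, E=4: +2·20° lon, +4·10° lat → SW at lon -140°, lat -50°.
Square 5, 8: +5·2° lon, +8·1° lat → SW at lon -130°, lat -42°.
Subsquare h=7, e=4: +7·0.0833333° lon, +4·0.0416667° lat → SW at lon -129.417°, lat -41.8333°.
Extended square 7, 1: +7·0.00833333° lon, +1·0.00416667° lat → SW at lon -129.358°, lat -41.8292°.
latitude -41.82917, longitude -129.35833.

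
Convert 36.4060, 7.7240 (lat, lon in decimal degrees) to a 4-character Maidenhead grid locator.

Shift to the Maidenhead origin (180°W, 90°S): lon 187.72, lat 126.41.
Field: 187.72/20 → 9 → J, 126.41/10 → 12 → M; chars JM.
Square: 7.72/2 → 3, 6.41/1 → 6; chars 36.

JM36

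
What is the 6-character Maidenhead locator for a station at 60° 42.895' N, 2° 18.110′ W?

IP80ur

Offset from 180°W / 90°S: lon 177.6982°, lat 150.7149°.
Field: lon ⌊177.6982/20⌋ = 8 → I; lat ⌊150.7149/10⌋ = 15 → P.
Square: lon ⌊17.6982/2⌋ = 8; lat ⌊0.7149/1⌋ = 0.
Subsquare: lon ⌊1.6982/0.0833333⌋ = 20 → u; lat ⌊0.7149/0.0416667⌋ = 17 → r.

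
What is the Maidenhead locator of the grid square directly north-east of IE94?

Longitude square 9; +1 → 10, wraps to 0, carry into field.
Longitude field I = 8; +1 → 9 = J.
Latitude square 4; +1 → 5.

JE05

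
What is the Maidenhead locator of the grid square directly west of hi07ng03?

HI07mg93

Longitude extended square 0; −1 → -1, wraps to 9, carry into subsquare.
Longitude subsquare n = 13; −1 → 12 = m.
The latitude characters are unchanged.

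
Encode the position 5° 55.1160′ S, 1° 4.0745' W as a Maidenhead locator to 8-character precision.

II94lb19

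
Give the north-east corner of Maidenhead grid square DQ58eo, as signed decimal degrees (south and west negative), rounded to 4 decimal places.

78.6250, -109.5833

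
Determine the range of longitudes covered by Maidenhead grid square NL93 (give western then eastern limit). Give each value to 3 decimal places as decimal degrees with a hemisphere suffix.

Field N=13, L=11: +13·20° lon, +11·10° lat → SW at lon 80°, lat 20°.
Square 9, 3: +9·2° lon, +3·1° lat → SW at lon 98°, lat 23°.
Cell spans 2° lon × 1° lat.
west 98.000° E, east 100.000° E.

98.000° E, 100.000° E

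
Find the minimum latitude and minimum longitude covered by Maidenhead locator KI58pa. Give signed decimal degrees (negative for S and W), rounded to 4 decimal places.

-2.0000, 31.2500

Field K=10, I=8: +10·20° lon, +8·10° lat → SW at lon 20°, lat -10°.
Square 5, 8: +5·2° lon, +8·1° lat → SW at lon 30°, lat -2°.
Subsquare p=15, a=0: +15·0.0833333° lon, +0·0.0416667° lat → SW at lon 31.25°, lat -2°.
latitude -2.0000, longitude 31.2500.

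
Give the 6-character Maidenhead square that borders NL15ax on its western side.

Longitude subsquare a = 0; −1 → -1, wraps to 23 = x, carry into square.
Longitude square 1; −1 → 0.
The latitude characters are unchanged.

NL05xx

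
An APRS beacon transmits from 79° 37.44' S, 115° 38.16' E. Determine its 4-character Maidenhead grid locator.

OB70

Offset from 180°W / 90°S: lon 295.64°, lat 10.38°.
Field (20°×10°, letters A–R): 295.64/20 → 14 → O, 10.38/10 → 1 → B; chars OB.
Square (2°×1°, digits 0–9): 15.64/2 → 7, 0.38/1 → 0; chars 70.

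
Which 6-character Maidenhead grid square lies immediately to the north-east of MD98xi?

ND08aj

Longitude subsquare x = 23; +1 → 24, wraps to 0 = a, carry into square.
Longitude square 9; +1 → 10, wraps to 0, carry into field.
Longitude field M = 12; +1 → 13 = N.
Latitude subsquare i = 8; +1 → 9 = j.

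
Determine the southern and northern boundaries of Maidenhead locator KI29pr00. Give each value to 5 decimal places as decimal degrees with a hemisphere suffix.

Field K=10, I=8: +10·20° lon, +8·10° lat → SW at lon 20°, lat -10°.
Square 2, 9: +2·2° lon, +9·1° lat → SW at lon 24°, lat -1°.
Subsquare p=15, r=17: +15·0.0833333° lon, +17·0.0416667° lat → SW at lon 25.25°, lat -0.291667°.
Extended square 0, 0: +0·0.00833333° lon, +0·0.00416667° lat → SW at lon 25.25°, lat -0.291667°.
Cell spans 0.00833333° lon × 0.00416667° lat.
south 0.29167° S, north 0.28750° S.

0.29167° S, 0.28750° S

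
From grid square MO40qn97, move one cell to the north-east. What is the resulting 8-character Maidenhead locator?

MO40rn08

Longitude extended square 9; +1 → 10, wraps to 0, carry into subsquare.
Longitude subsquare q = 16; +1 → 17 = r.
Latitude extended square 7; +1 → 8.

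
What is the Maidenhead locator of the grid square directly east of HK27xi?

Longitude subsquare x = 23; +1 → 24, wraps to 0 = a, carry into square.
Longitude square 2; +1 → 3.
The latitude characters are unchanged.

HK37ai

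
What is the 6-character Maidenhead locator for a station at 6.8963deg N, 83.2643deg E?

NJ16pv

Shift to the Maidenhead origin (180°W, 90°S): lon 263.2643, lat 96.8963.
Field: 263.2643/20 → 13 → N, 96.8963/10 → 9 → J; chars NJ.
Square: 3.2643/2 → 1, 6.8963/1 → 6; chars 16.
Subsquare: 1.2643/0.0833333 → 15 → p, 0.8963/0.0416667 → 21 → v; chars pv.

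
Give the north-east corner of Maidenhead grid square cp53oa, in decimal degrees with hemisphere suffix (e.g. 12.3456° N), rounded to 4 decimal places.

63.0417° N, 128.7500° W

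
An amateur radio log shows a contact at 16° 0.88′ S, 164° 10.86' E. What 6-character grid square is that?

RH23cx

Shift to the Maidenhead origin (180°W, 90°S): lon 344.1810, lat 73.9853.
Field (20°×10°, letters A–R): lon ⌊344.1810/20⌋ = 17 → R; lat ⌊73.9853/10⌋ = 7 → H.
Square (2°×1°, digits 0–9): lon ⌊4.1810/2⌋ = 2; lat ⌊3.9853/1⌋ = 3.
Subsquare (5′×2.5′, letters a–x): lon ⌊0.1810/0.0833333⌋ = 2 → c; lat ⌊0.9853/0.0416667⌋ = 23 → x.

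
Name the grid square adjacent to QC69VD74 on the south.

QC69vd73

Latitude extended square 4; −1 → 3.
The longitude characters are unchanged.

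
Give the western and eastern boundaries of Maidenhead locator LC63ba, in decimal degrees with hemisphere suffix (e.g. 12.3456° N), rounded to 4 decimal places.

52.0833° E, 52.1667° E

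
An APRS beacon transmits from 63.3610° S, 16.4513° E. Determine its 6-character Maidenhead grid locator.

Offset from 180°W / 90°S: lon 196.4513°, lat 26.6390°.
Field (20°×10°, letters A–R): lon ⌊196.4513/20⌋ = 9 → J; lat ⌊26.6390/10⌋ = 2 → C.
Square (2°×1°, digits 0–9): lon ⌊16.4513/2⌋ = 8; lat ⌊6.6390/1⌋ = 6.
Subsquare (5′×2.5′, letters a–x): lon ⌊0.4513/0.0833333⌋ = 5 → f; lat ⌊0.6390/0.0416667⌋ = 15 → p.

JC86fp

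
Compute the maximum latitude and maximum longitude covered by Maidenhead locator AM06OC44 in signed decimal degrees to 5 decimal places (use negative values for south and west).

Field A=0, M=12: +0·20° lon, +12·10° lat → SW at lon -180°, lat 30°.
Square 0, 6: +0·2° lon, +6·1° lat → SW at lon -180°, lat 36°.
Subsquare o=14, c=2: +14·0.0833333° lon, +2·0.0416667° lat → SW at lon -178.833°, lat 36.0833°.
Extended square 4, 4: +4·0.00833333° lon, +4·0.00416667° lat → SW at lon -178.8°, lat 36.1°.
Cell spans 0.00833333° lon × 0.00416667° lat. NE corner is SW corner plus one full cell.
latitude 36.10417, longitude -178.79167.

36.10417, -178.79167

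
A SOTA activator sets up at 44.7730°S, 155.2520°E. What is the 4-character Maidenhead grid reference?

QE75

Offset from 180°W / 90°S: lon 335.25°, lat 45.23°.
Field: lon ⌊335.25/20⌋ = 16 → Q; lat ⌊45.23/10⌋ = 4 → E.
Square: lon ⌊15.25/2⌋ = 7; lat ⌊5.23/1⌋ = 5.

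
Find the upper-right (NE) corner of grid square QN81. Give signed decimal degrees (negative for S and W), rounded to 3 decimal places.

Field Q=16, N=13: +16·20° lon, +13·10° lat → SW at lon 140°, lat 40°.
Square 8, 1: +8·2° lon, +1·1° lat → SW at lon 156°, lat 41°.
Cell spans 2° lon × 1° lat. NE corner is SW corner plus one full cell.
latitude 42.000, longitude 158.000.

42.000, 158.000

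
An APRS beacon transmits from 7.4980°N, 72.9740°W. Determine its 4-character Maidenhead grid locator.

FJ37

Shift to the Maidenhead origin (180°W, 90°S): lon 107.03, lat 97.50.
Field: lon ⌊107.03/20⌋ = 5 → F; lat ⌊97.50/10⌋ = 9 → J.
Square: lon ⌊7.03/2⌋ = 3; lat ⌊7.50/1⌋ = 7.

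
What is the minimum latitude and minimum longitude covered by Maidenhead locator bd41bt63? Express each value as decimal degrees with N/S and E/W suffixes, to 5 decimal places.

58.19583° S, 151.86667° W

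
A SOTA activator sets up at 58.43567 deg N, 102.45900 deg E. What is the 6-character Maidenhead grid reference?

OO18fk

Offset from 180°W / 90°S: lon 282.4590°, lat 148.4357°.
Field: 282.4590/20 → 14 → O, 148.4357/10 → 14 → O; chars OO.
Square: 2.4590/2 → 1, 8.4357/1 → 8; chars 18.
Subsquare: 0.4590/0.0833333 → 5 → f, 0.4357/0.0416667 → 10 → k; chars fk.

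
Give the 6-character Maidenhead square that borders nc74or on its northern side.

NC74os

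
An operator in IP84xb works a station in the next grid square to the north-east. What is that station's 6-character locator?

Longitude subsquare x = 23; +1 → 24, wraps to 0 = a, carry into square.
Longitude square 8; +1 → 9.
Latitude subsquare b = 1; +1 → 2 = c.

IP94ac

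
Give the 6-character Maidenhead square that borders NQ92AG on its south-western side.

Longitude subsquare a = 0; −1 → -1, wraps to 23 = x, carry into square.
Longitude square 9; −1 → 8.
Latitude subsquare g = 6; −1 → 5 = f.

NQ82xf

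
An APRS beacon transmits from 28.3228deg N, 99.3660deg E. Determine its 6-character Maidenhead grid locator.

Add 180° to longitude and 90° to latitude: 279.3660, 118.3228.
Field: lon ⌊279.3660/20⌋ = 13 → N; lat ⌊118.3228/10⌋ = 11 → L.
Square: lon ⌊19.3660/2⌋ = 9; lat ⌊8.3228/1⌋ = 8.
Subsquare: lon ⌊1.3660/0.0833333⌋ = 16 → q; lat ⌊0.3228/0.0416667⌋ = 7 → h.

NL98qh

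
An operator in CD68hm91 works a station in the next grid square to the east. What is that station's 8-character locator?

CD68im01

Longitude extended square 9; +1 → 10, wraps to 0, carry into subsquare.
Longitude subsquare h = 7; +1 → 8 = i.
The latitude characters are unchanged.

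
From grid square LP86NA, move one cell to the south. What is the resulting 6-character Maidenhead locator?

Latitude subsquare a = 0; −1 → -1, wraps to 23 = x, carry into square.
Latitude square 6; −1 → 5.
The longitude characters are unchanged.

LP85nx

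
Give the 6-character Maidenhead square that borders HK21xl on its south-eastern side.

HK31ak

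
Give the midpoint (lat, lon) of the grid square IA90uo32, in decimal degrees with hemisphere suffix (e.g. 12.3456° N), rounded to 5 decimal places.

89.40625° S, 0.30417° W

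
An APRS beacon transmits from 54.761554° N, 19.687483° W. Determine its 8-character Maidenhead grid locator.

Offset from 180°W / 90°S: lon 160.31252°, lat 144.76155°.
Field: lon ⌊160.31252/20⌋ = 8 → I; lat ⌊144.76155/10⌋ = 14 → O.
Square: lon ⌊0.31252/2⌋ = 0; lat ⌊4.76155/1⌋ = 4.
Subsquare: lon ⌊0.31252/0.0833333⌋ = 3 → d; lat ⌊0.76155/0.0416667⌋ = 18 → s.
Extended square: lon ⌊0.06252/0.00833333⌋ = 7; lat ⌊0.01155/0.00416667⌋ = 2.

IO04ds72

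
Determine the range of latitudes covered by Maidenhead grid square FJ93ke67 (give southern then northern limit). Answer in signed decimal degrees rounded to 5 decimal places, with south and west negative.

3.19583, 3.20000

Field F=5, J=9: +5·20° lon, +9·10° lat → SW at lon -80°, lat 0°.
Square 9, 3: +9·2° lon, +3·1° lat → SW at lon -62°, lat 3°.
Subsquare k=10, e=4: +10·0.0833333° lon, +4·0.0416667° lat → SW at lon -61.1667°, lat 3.16667°.
Extended square 6, 7: +6·0.00833333° lon, +7·0.00416667° lat → SW at lon -61.1167°, lat 3.19583°.
Cell spans 0.00833333° lon × 0.00416667° lat.
south 3.19583, north 3.20000.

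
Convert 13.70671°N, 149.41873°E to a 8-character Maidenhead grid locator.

QK43rq09

Add 180° to longitude and 90° to latitude: 329.41873, 103.70671.
Field (20°×10°, letters A–R): lon ⌊329.41873/20⌋ = 16 → Q; lat ⌊103.70671/10⌋ = 10 → K.
Square (2°×1°, digits 0–9): lon ⌊9.41873/2⌋ = 4; lat ⌊3.70671/1⌋ = 3.
Subsquare (5′×2.5′, letters a–x): lon ⌊1.41873/0.0833333⌋ = 17 → r; lat ⌊0.70671/0.0416667⌋ = 16 → q.
Extended square (30″×15″, digits 0–9): lon ⌊0.00206/0.00833333⌋ = 0; lat ⌊0.04004/0.00416667⌋ = 9.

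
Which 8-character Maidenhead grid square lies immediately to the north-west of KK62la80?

KK62la71

Longitude extended square 8; −1 → 7.
Latitude extended square 0; +1 → 1.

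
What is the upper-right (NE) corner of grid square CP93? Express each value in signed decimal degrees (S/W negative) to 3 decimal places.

Field C=2, P=15: +2·20° lon, +15·10° lat → SW at lon -140°, lat 60°.
Square 9, 3: +9·2° lon, +3·1° lat → SW at lon -122°, lat 63°.
Cell spans 2° lon × 1° lat. NE corner is SW corner plus one full cell.
latitude 64.000, longitude -120.000.

64.000, -120.000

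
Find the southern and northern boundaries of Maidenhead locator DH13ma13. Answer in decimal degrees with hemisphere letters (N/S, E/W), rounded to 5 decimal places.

16.98750° S, 16.98333° S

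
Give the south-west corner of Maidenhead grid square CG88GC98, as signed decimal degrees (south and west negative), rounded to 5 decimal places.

-21.88333, -123.42500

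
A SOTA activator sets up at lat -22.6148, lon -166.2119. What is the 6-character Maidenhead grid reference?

AG67vj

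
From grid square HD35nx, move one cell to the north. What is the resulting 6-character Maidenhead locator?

Latitude subsquare x = 23; +1 → 24, wraps to 0 = a, carry into square.
Latitude square 5; +1 → 6.
The longitude characters are unchanged.

HD36na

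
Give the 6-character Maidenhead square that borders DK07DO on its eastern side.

DK07eo

Longitude subsquare d = 3; +1 → 4 = e.
The latitude characters are unchanged.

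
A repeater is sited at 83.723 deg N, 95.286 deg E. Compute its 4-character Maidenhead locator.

NR73

Add 180° to longitude and 90° to latitude: 275.29, 173.72.
Field (20°×10°, letters A–R): 275.29/20 → 13 → N, 173.72/10 → 17 → R; chars NR.
Square (2°×1°, digits 0–9): 15.29/2 → 7, 3.72/1 → 3; chars 73.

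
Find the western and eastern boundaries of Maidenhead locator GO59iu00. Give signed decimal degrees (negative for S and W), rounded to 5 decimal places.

-49.33333, -49.32500

Field G=6, O=14: +6·20° lon, +14·10° lat → SW at lon -60°, lat 50°.
Square 5, 9: +5·2° lon, +9·1° lat → SW at lon -50°, lat 59°.
Subsquare i=8, u=20: +8·0.0833333° lon, +20·0.0416667° lat → SW at lon -49.3333°, lat 59.8333°.
Extended square 0, 0: +0·0.00833333° lon, +0·0.00416667° lat → SW at lon -49.3333°, lat 59.8333°.
Cell spans 0.00833333° lon × 0.00416667° lat.
west -49.33333, east -49.32500.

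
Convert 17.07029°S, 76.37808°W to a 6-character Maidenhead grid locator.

FH12tw

Shift to the Maidenhead origin (180°W, 90°S): lon 103.6219, lat 72.9297.
Field: lon ⌊103.6219/20⌋ = 5 → F; lat ⌊72.9297/10⌋ = 7 → H.
Square: lon ⌊3.6219/2⌋ = 1; lat ⌊2.9297/1⌋ = 2.
Subsquare: lon ⌊1.6219/0.0833333⌋ = 19 → t; lat ⌊0.9297/0.0416667⌋ = 22 → w.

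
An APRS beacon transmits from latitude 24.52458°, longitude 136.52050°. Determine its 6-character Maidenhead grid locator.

Shift to the Maidenhead origin (180°W, 90°S): lon 316.5205, lat 114.5246.
Field (20°×10°, letters A–R): 316.5205/20 → 15 → P, 114.5246/10 → 11 → L; chars PL.
Square (2°×1°, digits 0–9): 16.5205/2 → 8, 4.5246/1 → 4; chars 84.
Subsquare (5′×2.5′, letters a–x): 0.5205/0.0833333 → 6 → g, 0.5246/0.0416667 → 12 → m; chars gm.

PL84gm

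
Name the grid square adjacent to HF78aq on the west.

HF68xq

Longitude subsquare a = 0; −1 → -1, wraps to 23 = x, carry into square.
Longitude square 7; −1 → 6.
The latitude characters are unchanged.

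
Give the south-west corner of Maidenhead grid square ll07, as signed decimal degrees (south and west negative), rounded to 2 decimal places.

27.00, 40.00

Field L=11, L=11: +11·20° lon, +11·10° lat → SW at lon 40°, lat 20°.
Square 0, 7: +0·2° lon, +7·1° lat → SW at lon 40°, lat 27°.
latitude 27.00, longitude 40.00.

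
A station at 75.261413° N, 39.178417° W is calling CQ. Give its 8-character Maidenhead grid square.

HQ05jg82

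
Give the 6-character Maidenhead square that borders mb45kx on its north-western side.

Longitude subsquare k = 10; −1 → 9 = j.
Latitude subsquare x = 23; +1 → 24, wraps to 0 = a, carry into square.
Latitude square 5; +1 → 6.

MB46ja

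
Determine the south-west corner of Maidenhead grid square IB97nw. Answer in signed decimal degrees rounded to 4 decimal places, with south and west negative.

-72.0833, -0.9167

Field I=8, B=1: +8·20° lon, +1·10° lat → SW at lon -20°, lat -80°.
Square 9, 7: +9·2° lon, +7·1° lat → SW at lon -2°, lat -73°.
Subsquare n=13, w=22: +13·0.0833333° lon, +22·0.0416667° lat → SW at lon -0.916667°, lat -72.0833°.
latitude -72.0833, longitude -0.9167.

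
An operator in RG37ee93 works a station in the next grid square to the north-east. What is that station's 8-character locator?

Longitude extended square 9; +1 → 10, wraps to 0, carry into subsquare.
Longitude subsquare e = 4; +1 → 5 = f.
Latitude extended square 3; +1 → 4.

RG37fe04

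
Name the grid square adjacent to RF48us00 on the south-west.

RF48tr99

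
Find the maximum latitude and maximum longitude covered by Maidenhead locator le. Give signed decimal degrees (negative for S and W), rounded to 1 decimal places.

-40.0, 60.0

Field L=11, E=4: +11·20° lon, +4·10° lat → SW at lon 40°, lat -50°.
Cell spans 20° lon × 10° lat. NE corner is SW corner plus one full cell.
latitude -40.0, longitude 60.0.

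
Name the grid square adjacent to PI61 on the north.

PI62

Latitude square 1; +1 → 2.
The longitude characters are unchanged.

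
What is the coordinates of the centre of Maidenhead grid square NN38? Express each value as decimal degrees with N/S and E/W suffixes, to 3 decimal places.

48.500° N, 87.000° E

Field N=13, N=13: +13·20° lon, +13·10° lat → SW at lon 80°, lat 40°.
Square 3, 8: +3·2° lon, +8·1° lat → SW at lon 86°, lat 48°.
Cell spans 2° lon × 1° lat. Centre is SW corner plus half of each.
latitude 48.500° N, longitude 87.000° E.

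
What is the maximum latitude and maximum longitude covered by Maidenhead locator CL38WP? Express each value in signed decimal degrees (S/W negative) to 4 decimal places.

28.6667, -132.0833

Field C=2, L=11: +2·20° lon, +11·10° lat → SW at lon -140°, lat 20°.
Square 3, 8: +3·2° lon, +8·1° lat → SW at lon -134°, lat 28°.
Subsquare w=22, p=15: +22·0.0833333° lon, +15·0.0416667° lat → SW at lon -132.167°, lat 28.625°.
Cell spans 0.0833333° lon × 0.0416667° lat. NE corner is SW corner plus one full cell.
latitude 28.6667, longitude -132.0833.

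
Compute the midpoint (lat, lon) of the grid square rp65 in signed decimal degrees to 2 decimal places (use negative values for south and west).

65.50, 173.00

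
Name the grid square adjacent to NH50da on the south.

NG59dx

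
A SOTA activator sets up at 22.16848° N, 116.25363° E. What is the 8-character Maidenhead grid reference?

OL82de00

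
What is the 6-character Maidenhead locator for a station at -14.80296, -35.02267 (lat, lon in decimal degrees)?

HH25le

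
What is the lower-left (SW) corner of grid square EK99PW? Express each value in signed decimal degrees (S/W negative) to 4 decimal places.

Field E=4, K=10: +4·20° lon, +10·10° lat → SW at lon -100°, lat 10°.
Square 9, 9: +9·2° lon, +9·1° lat → SW at lon -82°, lat 19°.
Subsquare p=15, w=22: +15·0.0833333° lon, +22·0.0416667° lat → SW at lon -80.75°, lat 19.9167°.
latitude 19.9167, longitude -80.7500.

19.9167, -80.7500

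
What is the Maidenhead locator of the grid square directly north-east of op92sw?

Longitude subsquare s = 18; +1 → 19 = t.
Latitude subsquare w = 22; +1 → 23 = x.

OP92tx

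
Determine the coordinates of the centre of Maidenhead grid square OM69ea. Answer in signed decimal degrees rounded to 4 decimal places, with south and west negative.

Field O=14, M=12: +14·20° lon, +12·10° lat → SW at lon 100°, lat 30°.
Square 6, 9: +6·2° lon, +9·1° lat → SW at lon 112°, lat 39°.
Subsquare e=4, a=0: +4·0.0833333° lon, +0·0.0416667° lat → SW at lon 112.333°, lat 39°.
Cell spans 0.0833333° lon × 0.0416667° lat. Centre is SW corner plus half of each.
latitude 39.0208, longitude 112.3750.

39.0208, 112.3750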